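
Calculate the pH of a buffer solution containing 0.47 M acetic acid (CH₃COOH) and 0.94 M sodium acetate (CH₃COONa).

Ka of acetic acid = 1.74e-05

pKa = -log(1.74e-05) = 4.76. pH = pKa + log([A⁻]/[HA]) = 4.76 + log(0.94/0.47)

pH = 5.06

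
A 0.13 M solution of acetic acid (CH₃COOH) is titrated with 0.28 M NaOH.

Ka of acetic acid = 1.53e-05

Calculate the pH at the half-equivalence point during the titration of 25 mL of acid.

At half-equivalence [HA] = [A⁻], so Henderson-Hasselbalch gives pH = pKa = -log(1.53e-05) = 4.82.

pH = pKa = 4.82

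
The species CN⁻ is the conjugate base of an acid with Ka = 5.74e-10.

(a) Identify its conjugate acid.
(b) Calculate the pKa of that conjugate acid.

(a) The conjugate acid is formed by adding one H⁺ to CN⁻, giving HCN. (b) pKa = -log(Ka) = -log(5.74e-10) = 9.24.

Conjugate acid: HCN; pK_a = 9.24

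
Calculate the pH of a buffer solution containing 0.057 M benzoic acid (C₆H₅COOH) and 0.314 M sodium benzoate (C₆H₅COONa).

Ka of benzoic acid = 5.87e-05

pKa = -log(5.87e-05) = 4.23. pH = pKa + log([A⁻]/[HA]) = 4.23 + log(0.314/0.057)

pH = 4.97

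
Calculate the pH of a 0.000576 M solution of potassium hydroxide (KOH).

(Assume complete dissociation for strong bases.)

[OH⁻] = 0.000576 M for strong base. pOH = -log[OH⁻] = 3.24, pH = 14 - pOH

pH = 10.76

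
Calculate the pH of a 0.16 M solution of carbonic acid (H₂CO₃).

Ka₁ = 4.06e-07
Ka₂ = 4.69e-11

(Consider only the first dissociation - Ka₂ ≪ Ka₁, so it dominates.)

First dissociation dominates. From Ka₁ = [H⁺][HA⁻]/[H₂A], x² + Ka₁·x − Ka₁·C = 0 with C = 0.16 M and Ka₁ = 4.06e-07. Solving: [H⁺] = (−Ka₁ + √(Ka₁² + 4·Ka₁·C)) / 2 = 2.5467e-04 M. pH = -log(2.5467e-04) = 3.59.

pH = 3.59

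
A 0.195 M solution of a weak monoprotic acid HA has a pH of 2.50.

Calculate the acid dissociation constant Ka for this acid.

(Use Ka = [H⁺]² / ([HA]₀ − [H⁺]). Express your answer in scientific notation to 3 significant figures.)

[H⁺] = 10^(−pH) = 10^(−2.50) = 3.162e-03 M. For HA ⇌ H⁺ + A⁻, Ka = [H⁺][A⁻]/[HA] = [H⁺]² / ([HA]₀ − [H⁺]) = (3.162e-03)² / (0.195 − 3.162e-03) = 5.21e-05.

K_a = 5.21e-05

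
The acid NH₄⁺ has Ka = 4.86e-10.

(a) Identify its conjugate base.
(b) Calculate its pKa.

(a) The conjugate base is formed by removing one H⁺ from NH₄⁺, giving NH₃. (b) pKa = -log(Ka) = -log(4.86e-10) = 9.31.

Conjugate base: NH₃; pK_a = 9.31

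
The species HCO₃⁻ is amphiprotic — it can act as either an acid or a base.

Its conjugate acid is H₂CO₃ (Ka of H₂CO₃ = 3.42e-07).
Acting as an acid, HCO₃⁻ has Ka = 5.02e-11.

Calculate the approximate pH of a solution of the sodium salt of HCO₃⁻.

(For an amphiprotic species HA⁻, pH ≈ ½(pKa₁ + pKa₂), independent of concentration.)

pKa₁ = -log(3.42e-07) = 6.47; pKa₂ = -log(5.02e-11) = 10.30. For an amphiprotic species, pH ≈ ½(pKa₁ + pKa₂) = ½(6.47 + 10.30) = 8.38.

pH = 8.38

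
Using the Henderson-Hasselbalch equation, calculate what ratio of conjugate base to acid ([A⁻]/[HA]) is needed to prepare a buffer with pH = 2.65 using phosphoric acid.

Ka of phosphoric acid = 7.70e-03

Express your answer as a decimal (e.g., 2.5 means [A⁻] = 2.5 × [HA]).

pKa = -log(7.70e-03) = 2.1135. pH = pKa + log([A⁻]/[HA]), so log([A⁻]/[HA]) = pH − pKa = 2.65 − 2.1135 = 0.5365. [A⁻]/[HA] = 10^(0.5365) = 3.44

[A⁻]/[HA] = 3.44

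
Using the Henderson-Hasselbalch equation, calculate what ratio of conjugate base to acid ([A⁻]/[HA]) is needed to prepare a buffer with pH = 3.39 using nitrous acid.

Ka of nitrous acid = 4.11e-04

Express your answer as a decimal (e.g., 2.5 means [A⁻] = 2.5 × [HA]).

pKa = -log(4.11e-04) = 3.3862. pH = pKa + log([A⁻]/[HA]), so log([A⁻]/[HA]) = pH − pKa = 3.39 − 3.3862 = 0.0038. [A⁻]/[HA] = 10^(0.0038) = 1.01

[A⁻]/[HA] = 1.01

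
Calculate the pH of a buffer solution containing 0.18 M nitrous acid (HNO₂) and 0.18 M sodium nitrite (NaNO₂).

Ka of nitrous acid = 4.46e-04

pKa = -log(4.46e-04) = 3.35. pH = pKa + log([A⁻]/[HA]) = 3.35 + log(0.18/0.18)

pH = 3.35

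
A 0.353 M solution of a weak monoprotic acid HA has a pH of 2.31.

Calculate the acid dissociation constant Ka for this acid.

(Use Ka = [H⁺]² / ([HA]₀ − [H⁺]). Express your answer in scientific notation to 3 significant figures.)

[H⁺] = 10^(−pH) = 10^(−2.31) = 4.898e-03 M. For HA ⇌ H⁺ + A⁻, Ka = [H⁺][A⁻]/[HA] = [H⁺]² / ([HA]₀ − [H⁺]) = (4.898e-03)² / (0.353 − 4.898e-03) = 6.89e-05.

K_a = 6.89e-05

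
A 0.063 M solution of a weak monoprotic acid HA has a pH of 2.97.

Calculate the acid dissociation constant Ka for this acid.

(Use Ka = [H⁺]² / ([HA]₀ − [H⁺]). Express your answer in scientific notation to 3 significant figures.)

[H⁺] = 10^(−pH) = 10^(−2.97) = 1.072e-03 M. For HA ⇌ H⁺ + A⁻, Ka = [H⁺][A⁻]/[HA] = [H⁺]² / ([HA]₀ − [H⁺]) = (1.072e-03)² / (0.063 − 1.072e-03) = 1.85e-05.

K_a = 1.85e-05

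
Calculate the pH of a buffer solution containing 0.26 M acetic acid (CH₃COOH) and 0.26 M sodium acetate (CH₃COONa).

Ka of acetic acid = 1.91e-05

pKa = -log(1.91e-05) = 4.72. pH = pKa + log([A⁻]/[HA]) = 4.72 + log(0.26/0.26)

pH = 4.72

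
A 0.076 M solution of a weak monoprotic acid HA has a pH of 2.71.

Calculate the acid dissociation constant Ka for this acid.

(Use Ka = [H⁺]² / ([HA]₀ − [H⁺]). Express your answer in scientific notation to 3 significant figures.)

[H⁺] = 10^(−pH) = 10^(−2.71) = 1.950e-03 M. For HA ⇌ H⁺ + A⁻, Ka = [H⁺][A⁻]/[HA] = [H⁺]² / ([HA]₀ − [H⁺]) = (1.950e-03)² / (0.076 − 1.950e-03) = 5.13e-05.

K_a = 5.13e-05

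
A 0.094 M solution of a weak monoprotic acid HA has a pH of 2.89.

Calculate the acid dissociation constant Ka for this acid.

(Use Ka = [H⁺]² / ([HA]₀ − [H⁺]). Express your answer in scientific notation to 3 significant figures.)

[H⁺] = 10^(−pH) = 10^(−2.89) = 1.288e-03 M. For HA ⇌ H⁺ + A⁻, Ka = [H⁺][A⁻]/[HA] = [H⁺]² / ([HA]₀ − [H⁺]) = (1.288e-03)² / (0.094 − 1.288e-03) = 1.79e-05.

K_a = 1.79e-05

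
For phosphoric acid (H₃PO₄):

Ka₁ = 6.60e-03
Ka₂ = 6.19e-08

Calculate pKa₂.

pKa₂ = -log(Ka₂) = -log(6.19e-08) = 7.21.

pK_{a2} = 7.21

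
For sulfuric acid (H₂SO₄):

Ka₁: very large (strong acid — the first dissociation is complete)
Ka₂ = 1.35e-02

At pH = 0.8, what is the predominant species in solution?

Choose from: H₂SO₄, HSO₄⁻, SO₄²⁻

The first dissociation is complete, so H₂SO₄ itself is never the predominant species in water; pKa₂ = -log(1.35e-02) = 1.87. For a polyprotic acid the predominant species crosses at each pKa: below pKa_n the protonated form dominates, above it the deprotonated form does. At pH = 0.8, the predominant species is HSO₄⁻.

HSO₄⁻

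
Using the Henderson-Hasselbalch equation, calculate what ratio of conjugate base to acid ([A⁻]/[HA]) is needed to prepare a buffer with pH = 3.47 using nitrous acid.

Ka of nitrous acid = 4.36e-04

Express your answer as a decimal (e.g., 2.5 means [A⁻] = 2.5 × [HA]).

pKa = -log(4.36e-04) = 3.3605. pH = pKa + log([A⁻]/[HA]), so log([A⁻]/[HA]) = pH − pKa = 3.47 − 3.3605 = 0.1095. [A⁻]/[HA] = 10^(0.1095) = 1.29

[A⁻]/[HA] = 1.29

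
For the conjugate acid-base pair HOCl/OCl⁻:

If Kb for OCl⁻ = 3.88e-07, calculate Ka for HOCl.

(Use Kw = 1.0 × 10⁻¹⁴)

For a conjugate pair Ka × Kb = Kw, so Ka = Kw/Kb = 1.0 × 10⁻¹⁴ / 3.88e-07 = 2.58e-08.

K_a = 2.58e-08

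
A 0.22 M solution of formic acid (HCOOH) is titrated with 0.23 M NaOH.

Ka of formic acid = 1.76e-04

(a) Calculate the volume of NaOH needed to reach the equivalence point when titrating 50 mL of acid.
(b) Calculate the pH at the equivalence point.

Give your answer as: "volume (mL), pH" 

moles acid = 0.22 × 50/1000 = 0.011 mol; V_base = moles/0.23 × 1000 = 47.8 mL. At equivalence only the conjugate base is present: [A⁻] = 0.011/0.098 = 1.1244e-01 M. Kb = Kw/Ka = 5.68e-11; [OH⁻] = √(Kb × [A⁻]) = 2.5276e-06; pOH = 5.60; pH = 14 - pOH = 8.40.

V = 47.8 mL, pH = 8.40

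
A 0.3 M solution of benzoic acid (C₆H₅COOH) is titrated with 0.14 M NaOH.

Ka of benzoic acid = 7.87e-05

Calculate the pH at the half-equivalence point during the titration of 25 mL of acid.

At half-equivalence [HA] = [A⁻], so Henderson-Hasselbalch gives pH = pKa = -log(7.87e-05) = 4.10.

pH = pKa = 4.10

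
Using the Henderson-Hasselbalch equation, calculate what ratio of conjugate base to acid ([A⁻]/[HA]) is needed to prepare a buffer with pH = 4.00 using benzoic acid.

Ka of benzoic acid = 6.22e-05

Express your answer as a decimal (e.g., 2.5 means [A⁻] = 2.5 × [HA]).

pKa = -log(6.22e-05) = 4.2062. pH = pKa + log([A⁻]/[HA]), so log([A⁻]/[HA]) = pH − pKa = 4.00 − 4.2062 = -0.2062. [A⁻]/[HA] = 10^(-0.2062) = 0.622

[A⁻]/[HA] = 0.622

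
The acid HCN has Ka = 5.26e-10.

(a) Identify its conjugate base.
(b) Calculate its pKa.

(a) The conjugate base is formed by removing one H⁺ from HCN, giving CN⁻. (b) pKa = -log(Ka) = -log(5.26e-10) = 9.28.

Conjugate base: CN⁻; pK_a = 9.28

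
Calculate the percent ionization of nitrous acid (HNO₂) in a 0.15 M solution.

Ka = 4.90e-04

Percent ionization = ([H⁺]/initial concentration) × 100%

Using Ka equilibrium: x² + Ka×x - Ka×C = 0. Solving: [H⁺] = 8.3317e-03. Percent = (8.3317e-03/0.15) × 100

Percent ionization = 5.55%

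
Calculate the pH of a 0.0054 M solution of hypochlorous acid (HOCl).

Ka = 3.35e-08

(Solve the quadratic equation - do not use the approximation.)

x² + Ka×x - Ka×C = 0. Using quadratic formula: [H⁺] = 1.3433e-05

pH = 4.87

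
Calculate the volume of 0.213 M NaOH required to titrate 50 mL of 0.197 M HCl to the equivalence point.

At equivalence: moles acid = moles base. moles HCl = 0.197 × 50/1000 = 0.00985 mol. V_base = moles / 0.213 × 1000 = 46.2 mL.

V_{base} = 46.2 mL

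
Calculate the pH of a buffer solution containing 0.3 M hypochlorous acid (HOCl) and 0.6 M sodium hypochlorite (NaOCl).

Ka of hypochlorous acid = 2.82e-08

pKa = -log(2.82e-08) = 7.55. pH = pKa + log([A⁻]/[HA]) = 7.55 + log(0.6/0.3)

pH = 7.85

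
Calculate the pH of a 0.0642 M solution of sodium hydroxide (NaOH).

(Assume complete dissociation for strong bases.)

[OH⁻] = 0.0642 M for strong base. pOH = -log[OH⁻] = 1.19, pH = 14 - pOH

pH = 12.81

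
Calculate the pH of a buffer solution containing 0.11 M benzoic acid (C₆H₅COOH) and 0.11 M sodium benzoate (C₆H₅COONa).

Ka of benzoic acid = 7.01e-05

pKa = -log(7.01e-05) = 4.15. pH = pKa + log([A⁻]/[HA]) = 4.15 + log(0.11/0.11)

pH = 4.15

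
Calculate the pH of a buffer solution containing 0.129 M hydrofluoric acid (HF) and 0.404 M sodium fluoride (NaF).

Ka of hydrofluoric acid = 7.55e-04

pKa = -log(7.55e-04) = 3.12. pH = pKa + log([A⁻]/[HA]) = 3.12 + log(0.404/0.129)

pH = 3.62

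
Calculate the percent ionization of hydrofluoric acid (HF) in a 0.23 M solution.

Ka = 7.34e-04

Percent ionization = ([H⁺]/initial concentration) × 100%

Using Ka equilibrium: x² + Ka×x - Ka×C = 0. Solving: [H⁺] = 1.2631e-02. Percent = (1.2631e-02/0.23) × 100

Percent ionization = 5.49%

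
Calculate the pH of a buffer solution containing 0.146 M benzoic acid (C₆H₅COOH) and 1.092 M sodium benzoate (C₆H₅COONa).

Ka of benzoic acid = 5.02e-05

pKa = -log(5.02e-05) = 4.30. pH = pKa + log([A⁻]/[HA]) = 4.30 + log(1.092/0.146)

pH = 5.17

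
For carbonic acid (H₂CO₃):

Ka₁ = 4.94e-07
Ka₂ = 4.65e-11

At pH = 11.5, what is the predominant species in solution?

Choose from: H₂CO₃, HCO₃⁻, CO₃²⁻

pKa₁ = 6.31, pKa₂ = 10.33. For a polyprotic acid the predominant species crosses at each pKa: below pKa_n the protonated form dominates, above it the deprotonated form does. At pH = 11.5, the predominant species is CO₃²⁻.

CO₃²⁻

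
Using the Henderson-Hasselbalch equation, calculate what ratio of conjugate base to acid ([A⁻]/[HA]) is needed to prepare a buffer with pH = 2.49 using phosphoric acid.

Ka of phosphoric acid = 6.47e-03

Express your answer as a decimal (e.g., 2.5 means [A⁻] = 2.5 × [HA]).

pKa = -log(6.47e-03) = 2.1891. pH = pKa + log([A⁻]/[HA]), so log([A⁻]/[HA]) = pH − pKa = 2.49 − 2.1891 = 0.3009. [A⁻]/[HA] = 10^(0.3009) = 2.00

[A⁻]/[HA] = 2.00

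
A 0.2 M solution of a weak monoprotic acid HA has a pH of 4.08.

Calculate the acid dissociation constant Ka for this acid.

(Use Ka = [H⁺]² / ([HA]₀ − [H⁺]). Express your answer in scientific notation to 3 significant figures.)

[H⁺] = 10^(−pH) = 10^(−4.08) = 8.318e-05 M. For HA ⇌ H⁺ + A⁻, Ka = [H⁺][A⁻]/[HA] = [H⁺]² / ([HA]₀ − [H⁺]) = (8.318e-05)² / (0.2 − 8.318e-05) = 3.46e-08.

K_a = 3.46e-08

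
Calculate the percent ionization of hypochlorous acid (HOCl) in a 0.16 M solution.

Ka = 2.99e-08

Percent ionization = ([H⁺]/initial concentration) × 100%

Using Ka equilibrium: x² + Ka×x - Ka×C = 0. Solving: [H⁺] = 6.9152e-05. Percent = (6.9152e-05/0.16) × 100

Percent ionization = 0.0432%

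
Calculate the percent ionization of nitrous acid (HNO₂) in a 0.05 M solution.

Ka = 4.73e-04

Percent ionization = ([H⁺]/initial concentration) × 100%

Using Ka equilibrium: x² + Ka×x - Ka×C = 0. Solving: [H⁺] = 4.6324e-03. Percent = (4.6324e-03/0.05) × 100

Percent ionization = 9.26%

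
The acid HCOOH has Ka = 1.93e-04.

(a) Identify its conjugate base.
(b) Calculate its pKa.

(a) The conjugate base is formed by removing one H⁺ from HCOOH, giving HCOO⁻. (b) pKa = -log(Ka) = -log(1.93e-04) = 3.71.

Conjugate base: HCOO⁻; pK_a = 3.71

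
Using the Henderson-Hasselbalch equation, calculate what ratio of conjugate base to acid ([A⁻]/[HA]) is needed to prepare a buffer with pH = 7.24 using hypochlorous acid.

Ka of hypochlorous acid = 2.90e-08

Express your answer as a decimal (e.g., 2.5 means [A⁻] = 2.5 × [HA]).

pKa = -log(2.90e-08) = 7.5376. pH = pKa + log([A⁻]/[HA]), so log([A⁻]/[HA]) = pH − pKa = 7.24 − 7.5376 = -0.2976. [A⁻]/[HA] = 10^(-0.2976) = 0.504

[A⁻]/[HA] = 0.504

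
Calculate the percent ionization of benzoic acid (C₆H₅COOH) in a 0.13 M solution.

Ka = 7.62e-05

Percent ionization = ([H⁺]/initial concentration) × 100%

Using Ka equilibrium: x² + Ka×x - Ka×C = 0. Solving: [H⁺] = 3.1095e-03. Percent = (3.1095e-03/0.13) × 100

Percent ionization = 2.39%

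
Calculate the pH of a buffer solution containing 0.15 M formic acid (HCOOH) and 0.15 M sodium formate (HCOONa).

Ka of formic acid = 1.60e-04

pKa = -log(1.60e-04) = 3.80. pH = pKa + log([A⁻]/[HA]) = 3.80 + log(0.15/0.15)

pH = 3.80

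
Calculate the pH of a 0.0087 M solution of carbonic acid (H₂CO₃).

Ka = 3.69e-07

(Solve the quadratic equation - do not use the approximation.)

x² + Ka×x - Ka×C = 0. Using quadratic formula: [H⁺] = 5.6475e-05

pH = 4.25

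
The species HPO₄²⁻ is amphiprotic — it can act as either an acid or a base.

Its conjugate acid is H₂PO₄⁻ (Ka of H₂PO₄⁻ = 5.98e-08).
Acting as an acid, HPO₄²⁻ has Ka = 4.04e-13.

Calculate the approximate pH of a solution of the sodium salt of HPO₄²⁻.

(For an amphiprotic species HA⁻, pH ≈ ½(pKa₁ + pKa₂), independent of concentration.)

pKa₁ = -log(5.98e-08) = 7.22; pKa₂ = -log(4.04e-13) = 12.39. For an amphiprotic species, pH ≈ ½(pKa₁ + pKa₂) = ½(7.22 + 12.39) = 9.81.

pH = 9.81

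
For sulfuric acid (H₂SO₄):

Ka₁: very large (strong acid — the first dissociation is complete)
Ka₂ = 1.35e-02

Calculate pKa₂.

pKa₂ = -log(Ka₂) = -log(1.35e-02) = 1.87.

pK_{a2} = 1.87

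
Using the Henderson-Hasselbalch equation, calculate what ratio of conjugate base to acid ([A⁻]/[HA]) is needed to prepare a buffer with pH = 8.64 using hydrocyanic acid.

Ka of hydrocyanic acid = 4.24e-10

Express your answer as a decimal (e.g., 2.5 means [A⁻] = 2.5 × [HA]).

pKa = -log(4.24e-10) = 9.3726. pH = pKa + log([A⁻]/[HA]), so log([A⁻]/[HA]) = pH − pKa = 8.64 − 9.3726 = -0.7326. [A⁻]/[HA] = 10^(-0.7326) = 0.185

[A⁻]/[HA] = 0.185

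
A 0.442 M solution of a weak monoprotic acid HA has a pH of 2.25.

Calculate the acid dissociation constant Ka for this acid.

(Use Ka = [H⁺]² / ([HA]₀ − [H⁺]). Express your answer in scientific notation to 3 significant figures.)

[H⁺] = 10^(−pH) = 10^(−2.25) = 5.623e-03 M. For HA ⇌ H⁺ + A⁻, Ka = [H⁺][A⁻]/[HA] = [H⁺]² / ([HA]₀ − [H⁺]) = (5.623e-03)² / (0.442 − 5.623e-03) = 7.25e-05.

K_a = 7.25e-05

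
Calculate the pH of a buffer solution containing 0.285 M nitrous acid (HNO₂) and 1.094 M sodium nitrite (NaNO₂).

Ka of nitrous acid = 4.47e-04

pKa = -log(4.47e-04) = 3.35. pH = pKa + log([A⁻]/[HA]) = 3.35 + log(1.094/0.285)

pH = 3.93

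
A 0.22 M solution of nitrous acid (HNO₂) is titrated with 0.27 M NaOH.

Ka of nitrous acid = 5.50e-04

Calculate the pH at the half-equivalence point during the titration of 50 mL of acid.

At half-equivalence [HA] = [A⁻], so Henderson-Hasselbalch gives pH = pKa = -log(5.50e-04) = 3.26.

pH = pKa = 3.26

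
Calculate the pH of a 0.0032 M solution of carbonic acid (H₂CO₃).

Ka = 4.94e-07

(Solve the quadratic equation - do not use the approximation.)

x² + Ka×x - Ka×C = 0. Using quadratic formula: [H⁺] = 3.9513e-05

pH = 4.40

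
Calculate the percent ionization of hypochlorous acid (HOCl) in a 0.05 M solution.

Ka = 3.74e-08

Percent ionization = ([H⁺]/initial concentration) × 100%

Using Ka equilibrium: x² + Ka×x - Ka×C = 0. Solving: [H⁺] = 4.3225e-05. Percent = (4.3225e-05/0.05) × 100

Percent ionization = 0.0864%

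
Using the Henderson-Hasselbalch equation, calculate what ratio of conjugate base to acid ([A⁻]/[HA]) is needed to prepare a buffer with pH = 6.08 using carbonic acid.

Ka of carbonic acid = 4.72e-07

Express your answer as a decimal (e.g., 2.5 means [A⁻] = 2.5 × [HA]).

pKa = -log(4.72e-07) = 6.3261. pH = pKa + log([A⁻]/[HA]), so log([A⁻]/[HA]) = pH − pKa = 6.08 − 6.3261 = -0.2461. [A⁻]/[HA] = 10^(-0.2461) = 0.567

[A⁻]/[HA] = 0.567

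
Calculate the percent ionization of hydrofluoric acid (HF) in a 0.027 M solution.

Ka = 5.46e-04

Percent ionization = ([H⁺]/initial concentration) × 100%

Using Ka equilibrium: x² + Ka×x - Ka×C = 0. Solving: [H⁺] = 3.5762e-03. Percent = (3.5762e-03/0.027) × 100

Percent ionization = 13.2%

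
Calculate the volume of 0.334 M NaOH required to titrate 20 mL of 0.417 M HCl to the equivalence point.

At equivalence: moles acid = moles base. moles HCl = 0.417 × 20/1000 = 0.00834 mol. V_base = moles / 0.334 × 1000 = 25.0 mL.

V_{base} = 25.0 mL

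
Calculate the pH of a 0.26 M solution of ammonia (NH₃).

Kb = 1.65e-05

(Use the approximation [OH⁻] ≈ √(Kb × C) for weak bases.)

[OH⁻] = √(Kb × C) = √(1.65e-05 × 0.26) = 2.0712e-03. pOH = 2.68, pH = 14 - pOH

pH = 11.32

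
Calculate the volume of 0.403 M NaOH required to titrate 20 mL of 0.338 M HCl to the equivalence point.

At equivalence: moles acid = moles base. moles HCl = 0.338 × 20/1000 = 0.00676 mol. V_base = moles / 0.403 × 1000 = 16.8 mL.

V_{base} = 16.8 mL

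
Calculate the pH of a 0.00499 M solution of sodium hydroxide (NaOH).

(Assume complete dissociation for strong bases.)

[OH⁻] = 0.00499 M for strong base. pOH = -log[OH⁻] = 2.30, pH = 14 - pOH

pH = 11.70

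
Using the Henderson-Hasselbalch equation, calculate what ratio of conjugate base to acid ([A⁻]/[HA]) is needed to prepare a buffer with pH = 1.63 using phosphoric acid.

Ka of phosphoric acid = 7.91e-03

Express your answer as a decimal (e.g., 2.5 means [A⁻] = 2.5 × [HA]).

pKa = -log(7.91e-03) = 2.1018. pH = pKa + log([A⁻]/[HA]), so log([A⁻]/[HA]) = pH − pKa = 1.63 − 2.1018 = -0.4718. [A⁻]/[HA] = 10^(-0.4718) = 0.337

[A⁻]/[HA] = 0.337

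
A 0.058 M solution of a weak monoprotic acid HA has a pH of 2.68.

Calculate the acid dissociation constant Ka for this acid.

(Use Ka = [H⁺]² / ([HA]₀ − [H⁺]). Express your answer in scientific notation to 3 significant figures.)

[H⁺] = 10^(−pH) = 10^(−2.68) = 2.089e-03 M. For HA ⇌ H⁺ + A⁻, Ka = [H⁺][A⁻]/[HA] = [H⁺]² / ([HA]₀ − [H⁺]) = (2.089e-03)² / (0.058 − 2.089e-03) = 7.81e-05.

K_a = 7.81e-05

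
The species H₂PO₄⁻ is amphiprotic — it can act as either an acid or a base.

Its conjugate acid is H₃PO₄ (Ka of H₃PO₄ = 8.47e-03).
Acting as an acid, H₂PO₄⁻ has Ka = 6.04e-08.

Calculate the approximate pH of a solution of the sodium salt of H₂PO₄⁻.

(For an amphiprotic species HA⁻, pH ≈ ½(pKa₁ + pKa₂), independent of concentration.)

pKa₁ = -log(8.47e-03) = 2.07; pKa₂ = -log(6.04e-08) = 7.22. For an amphiprotic species, pH ≈ ½(pKa₁ + pKa₂) = ½(2.07 + 7.22) = 4.65.

pH = 4.65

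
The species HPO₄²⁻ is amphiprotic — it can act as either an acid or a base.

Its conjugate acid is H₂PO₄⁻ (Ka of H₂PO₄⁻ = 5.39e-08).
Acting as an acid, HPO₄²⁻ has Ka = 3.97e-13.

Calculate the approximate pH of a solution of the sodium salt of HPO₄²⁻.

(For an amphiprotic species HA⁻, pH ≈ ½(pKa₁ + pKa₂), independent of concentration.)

pKa₁ = -log(5.39e-08) = 7.27; pKa₂ = -log(3.97e-13) = 12.40. For an amphiprotic species, pH ≈ ½(pKa₁ + pKa₂) = ½(7.27 + 12.40) = 9.83.

pH = 9.83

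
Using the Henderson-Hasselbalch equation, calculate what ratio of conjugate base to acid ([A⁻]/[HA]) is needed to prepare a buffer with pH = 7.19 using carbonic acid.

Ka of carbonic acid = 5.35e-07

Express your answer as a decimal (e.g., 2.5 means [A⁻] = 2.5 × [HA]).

pKa = -log(5.35e-07) = 6.2716. pH = pKa + log([A⁻]/[HA]), so log([A⁻]/[HA]) = pH − pKa = 7.19 − 6.2716 = 0.9184. [A⁻]/[HA] = 10^(0.9184) = 8.29

[A⁻]/[HA] = 8.29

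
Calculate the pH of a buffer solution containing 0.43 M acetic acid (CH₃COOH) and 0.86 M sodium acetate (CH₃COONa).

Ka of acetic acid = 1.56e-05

pKa = -log(1.56e-05) = 4.81. pH = pKa + log([A⁻]/[HA]) = 4.81 + log(0.86/0.43)

pH = 5.11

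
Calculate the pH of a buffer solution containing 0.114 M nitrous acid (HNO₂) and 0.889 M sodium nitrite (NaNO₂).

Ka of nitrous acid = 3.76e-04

pKa = -log(3.76e-04) = 3.42. pH = pKa + log([A⁻]/[HA]) = 3.42 + log(0.889/0.114)

pH = 4.32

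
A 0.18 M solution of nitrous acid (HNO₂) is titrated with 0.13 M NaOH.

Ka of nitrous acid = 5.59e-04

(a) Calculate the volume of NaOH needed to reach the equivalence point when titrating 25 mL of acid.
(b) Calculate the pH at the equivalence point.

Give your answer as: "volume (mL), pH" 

moles acid = 0.18 × 25/1000 = 0.0045 mol; V_base = moles/0.13 × 1000 = 34.6 mL. At equivalence only the conjugate base is present: [A⁻] = 0.0045/0.060 = 7.5484e-02 M. Kb = Kw/Ka = 1.79e-11; [OH⁻] = √(Kb × [A⁻]) = 1.1620e-06; pOH = 5.93; pH = 14 - pOH = 8.07.

V = 34.6 mL, pH = 8.07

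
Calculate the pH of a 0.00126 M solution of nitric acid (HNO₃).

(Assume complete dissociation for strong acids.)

[H⁺] = 0.00126 M for strong acid. pH = -log[H⁺] = -log(0.00126)

pH = 2.90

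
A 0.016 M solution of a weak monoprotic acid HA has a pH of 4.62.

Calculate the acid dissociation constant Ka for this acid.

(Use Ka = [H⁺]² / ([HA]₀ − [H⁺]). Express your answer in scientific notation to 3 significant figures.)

[H⁺] = 10^(−pH) = 10^(−4.62) = 2.399e-05 M. For HA ⇌ H⁺ + A⁻, Ka = [H⁺][A⁻]/[HA] = [H⁺]² / ([HA]₀ − [H⁺]) = (2.399e-05)² / (0.016 − 2.399e-05) = 3.60e-08.

K_a = 3.60e-08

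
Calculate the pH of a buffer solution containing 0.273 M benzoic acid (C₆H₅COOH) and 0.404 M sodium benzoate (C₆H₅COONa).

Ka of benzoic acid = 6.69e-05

pKa = -log(6.69e-05) = 4.17. pH = pKa + log([A⁻]/[HA]) = 4.17 + log(0.404/0.273)

pH = 4.34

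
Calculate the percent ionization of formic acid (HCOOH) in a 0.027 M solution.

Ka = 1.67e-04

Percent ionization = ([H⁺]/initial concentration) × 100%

Using Ka equilibrium: x² + Ka×x - Ka×C = 0. Solving: [H⁺] = 2.0416e-03. Percent = (2.0416e-03/0.027) × 100

Percent ionization = 7.56%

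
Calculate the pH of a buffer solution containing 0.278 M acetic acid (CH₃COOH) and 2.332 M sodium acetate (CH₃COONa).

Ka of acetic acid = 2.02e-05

pKa = -log(2.02e-05) = 4.69. pH = pKa + log([A⁻]/[HA]) = 4.69 + log(2.332/0.278)

pH = 5.62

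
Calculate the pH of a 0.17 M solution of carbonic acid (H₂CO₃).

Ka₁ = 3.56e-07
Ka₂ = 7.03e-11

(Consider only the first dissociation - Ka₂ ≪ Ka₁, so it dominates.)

First dissociation dominates. From Ka₁ = [H⁺][HA⁻]/[H₂A], x² + Ka₁·x − Ka₁·C = 0 with C = 0.17 M and Ka₁ = 3.56e-07. Solving: [H⁺] = (−Ka₁ + √(Ka₁² + 4·Ka₁·C)) / 2 = 2.4583e-04 M. pH = -log(2.4583e-04) = 3.61.

pH = 3.61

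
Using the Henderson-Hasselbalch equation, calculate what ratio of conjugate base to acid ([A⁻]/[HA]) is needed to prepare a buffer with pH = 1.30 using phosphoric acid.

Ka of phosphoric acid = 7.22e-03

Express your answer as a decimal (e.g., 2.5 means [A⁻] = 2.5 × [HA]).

pKa = -log(7.22e-03) = 2.1415. pH = pKa + log([A⁻]/[HA]), so log([A⁻]/[HA]) = pH − pKa = 1.30 − 2.1415 = -0.8415. [A⁻]/[HA] = 10^(-0.8415) = 0.144

[A⁻]/[HA] = 0.144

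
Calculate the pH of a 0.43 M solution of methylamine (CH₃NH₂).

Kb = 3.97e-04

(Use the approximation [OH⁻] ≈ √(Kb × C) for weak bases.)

[OH⁻] = √(Kb × C) = √(3.97e-04 × 0.43) = 1.3066e-02. pOH = 1.88, pH = 14 - pOH

pH = 12.12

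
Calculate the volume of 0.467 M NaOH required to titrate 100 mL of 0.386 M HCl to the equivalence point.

At equivalence: moles acid = moles base. moles HCl = 0.386 × 100/1000 = 0.0386 mol. V_base = moles / 0.467 × 1000 = 82.7 mL.

V_{base} = 82.7 mL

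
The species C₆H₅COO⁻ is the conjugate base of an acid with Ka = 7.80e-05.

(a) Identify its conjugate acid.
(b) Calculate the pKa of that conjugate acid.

(a) The conjugate acid is formed by adding one H⁺ to C₆H₅COO⁻, giving C₆H₅COOH. (b) pKa = -log(Ka) = -log(7.80e-05) = 4.11.

Conjugate acid: C₆H₅COOH; pK_a = 4.11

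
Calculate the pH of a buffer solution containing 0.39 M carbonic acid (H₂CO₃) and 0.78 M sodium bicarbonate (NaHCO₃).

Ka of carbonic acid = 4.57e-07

pKa = -log(4.57e-07) = 6.34. pH = pKa + log([A⁻]/[HA]) = 6.34 + log(0.78/0.39)

pH = 6.64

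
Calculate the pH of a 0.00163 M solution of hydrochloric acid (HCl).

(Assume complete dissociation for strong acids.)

[H⁺] = 0.00163 M for strong acid. pH = -log[H⁺] = -log(0.00163)

pH = 2.79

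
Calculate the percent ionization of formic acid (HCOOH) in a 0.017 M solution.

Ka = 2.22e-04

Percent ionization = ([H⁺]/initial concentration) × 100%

Using Ka equilibrium: x² + Ka×x - Ka×C = 0. Solving: [H⁺] = 1.8348e-03. Percent = (1.8348e-03/0.017) × 100

Percent ionization = 10.8%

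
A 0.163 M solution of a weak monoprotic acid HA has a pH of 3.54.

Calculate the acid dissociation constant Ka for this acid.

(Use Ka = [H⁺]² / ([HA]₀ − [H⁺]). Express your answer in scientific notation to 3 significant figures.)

[H⁺] = 10^(−pH) = 10^(−3.54) = 2.884e-04 M. For HA ⇌ H⁺ + A⁻, Ka = [H⁺][A⁻]/[HA] = [H⁺]² / ([HA]₀ − [H⁺]) = (2.884e-04)² / (0.163 − 2.884e-04) = 5.11e-07.

K_a = 5.11e-07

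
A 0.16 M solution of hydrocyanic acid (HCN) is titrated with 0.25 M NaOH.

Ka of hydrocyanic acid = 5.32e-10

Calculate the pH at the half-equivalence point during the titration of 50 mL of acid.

At half-equivalence [HA] = [A⁻], so Henderson-Hasselbalch gives pH = pKa = -log(5.32e-10) = 9.27.

pH = pKa = 9.27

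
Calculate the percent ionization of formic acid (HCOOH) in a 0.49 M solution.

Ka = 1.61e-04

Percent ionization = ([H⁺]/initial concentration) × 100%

Using Ka equilibrium: x² + Ka×x - Ka×C = 0. Solving: [H⁺] = 8.8019e-03. Percent = (8.8019e-03/0.49) × 100

Percent ionization = 1.8%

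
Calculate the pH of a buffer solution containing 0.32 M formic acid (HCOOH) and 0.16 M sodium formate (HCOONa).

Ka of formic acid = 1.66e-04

pKa = -log(1.66e-04) = 3.78. pH = pKa + log([A⁻]/[HA]) = 3.78 + log(0.16/0.32)

pH = 3.48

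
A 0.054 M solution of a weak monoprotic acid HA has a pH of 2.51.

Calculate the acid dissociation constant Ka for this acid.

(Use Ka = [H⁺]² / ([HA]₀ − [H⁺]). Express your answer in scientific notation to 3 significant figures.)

[H⁺] = 10^(−pH) = 10^(−2.51) = 3.090e-03 M. For HA ⇌ H⁺ + A⁻, Ka = [H⁺][A⁻]/[HA] = [H⁺]² / ([HA]₀ − [H⁺]) = (3.090e-03)² / (0.054 − 3.090e-03) = 1.88e-04.

K_a = 1.88e-04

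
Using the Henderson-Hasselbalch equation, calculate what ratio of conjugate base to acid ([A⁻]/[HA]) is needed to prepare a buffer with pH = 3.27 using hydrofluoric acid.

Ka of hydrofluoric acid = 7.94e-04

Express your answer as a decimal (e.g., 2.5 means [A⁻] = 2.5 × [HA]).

pKa = -log(7.94e-04) = 3.1002. pH = pKa + log([A⁻]/[HA]), so log([A⁻]/[HA]) = pH − pKa = 3.27 − 3.1002 = 0.1698. [A⁻]/[HA] = 10^(0.1698) = 1.48

[A⁻]/[HA] = 1.48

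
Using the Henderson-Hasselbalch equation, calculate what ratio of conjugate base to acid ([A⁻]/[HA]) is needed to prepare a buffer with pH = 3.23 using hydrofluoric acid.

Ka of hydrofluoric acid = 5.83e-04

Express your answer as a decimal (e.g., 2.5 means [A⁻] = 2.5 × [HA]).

pKa = -log(5.83e-04) = 3.2343. pH = pKa + log([A⁻]/[HA]), so log([A⁻]/[HA]) = pH − pKa = 3.23 − 3.2343 = -0.0043. [A⁻]/[HA] = 10^(-0.0043) = 0.990

[A⁻]/[HA] = 0.990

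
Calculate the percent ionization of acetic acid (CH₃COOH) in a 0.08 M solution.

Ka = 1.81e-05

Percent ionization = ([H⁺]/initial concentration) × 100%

Using Ka equilibrium: x² + Ka×x - Ka×C = 0. Solving: [H⁺] = 1.1943e-03. Percent = (1.1943e-03/0.08) × 100

Percent ionization = 1.49%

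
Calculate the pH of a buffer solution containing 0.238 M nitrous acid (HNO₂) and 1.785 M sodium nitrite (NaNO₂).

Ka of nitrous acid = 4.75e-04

pKa = -log(4.75e-04) = 3.32. pH = pKa + log([A⁻]/[HA]) = 3.32 + log(1.785/0.238)

pH = 4.20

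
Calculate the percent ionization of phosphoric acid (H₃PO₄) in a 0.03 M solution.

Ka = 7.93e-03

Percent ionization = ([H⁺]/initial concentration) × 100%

Using Ka equilibrium: x² + Ka×x - Ka×C = 0. Solving: [H⁺] = 1.1960e-02. Percent = (1.1960e-02/0.03) × 100

Percent ionization = 39.9%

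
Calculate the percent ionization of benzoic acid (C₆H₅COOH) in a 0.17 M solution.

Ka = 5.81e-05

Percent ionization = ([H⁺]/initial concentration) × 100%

Using Ka equilibrium: x² + Ka×x - Ka×C = 0. Solving: [H⁺] = 3.1139e-03. Percent = (3.1139e-03/0.17) × 100

Percent ionization = 1.83%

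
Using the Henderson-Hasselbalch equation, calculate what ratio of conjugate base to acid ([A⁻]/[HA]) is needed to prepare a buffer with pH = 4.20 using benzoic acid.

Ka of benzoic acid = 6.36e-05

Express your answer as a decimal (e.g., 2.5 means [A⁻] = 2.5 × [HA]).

pKa = -log(6.36e-05) = 4.1965. pH = pKa + log([A⁻]/[HA]), so log([A⁻]/[HA]) = pH − pKa = 4.20 − 4.1965 = 0.0035. [A⁻]/[HA] = 10^(0.0035) = 1.01

[A⁻]/[HA] = 1.01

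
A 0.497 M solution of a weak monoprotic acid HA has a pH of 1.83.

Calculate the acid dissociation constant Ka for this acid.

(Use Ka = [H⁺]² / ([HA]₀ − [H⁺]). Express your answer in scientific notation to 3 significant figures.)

[H⁺] = 10^(−pH) = 10^(−1.83) = 1.479e-02 M. For HA ⇌ H⁺ + A⁻, Ka = [H⁺][A⁻]/[HA] = [H⁺]² / ([HA]₀ − [H⁺]) = (1.479e-02)² / (0.497 − 1.479e-02) = 4.54e-04.

K_a = 4.54e-04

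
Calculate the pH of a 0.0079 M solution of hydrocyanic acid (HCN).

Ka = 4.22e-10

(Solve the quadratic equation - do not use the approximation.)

x² + Ka×x - Ka×C = 0. Using quadratic formula: [H⁺] = 1.8257e-06

pH = 5.74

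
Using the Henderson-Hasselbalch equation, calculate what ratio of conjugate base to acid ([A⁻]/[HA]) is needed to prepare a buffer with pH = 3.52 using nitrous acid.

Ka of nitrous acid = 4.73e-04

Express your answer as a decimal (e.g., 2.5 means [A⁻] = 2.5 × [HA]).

pKa = -log(4.73e-04) = 3.3251. pH = pKa + log([A⁻]/[HA]), so log([A⁻]/[HA]) = pH − pKa = 3.52 − 3.3251 = 0.1949. [A⁻]/[HA] = 10^(0.1949) = 1.57

[A⁻]/[HA] = 1.57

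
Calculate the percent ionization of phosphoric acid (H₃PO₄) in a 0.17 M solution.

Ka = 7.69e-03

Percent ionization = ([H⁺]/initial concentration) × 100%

Using Ka equilibrium: x² + Ka×x - Ka×C = 0. Solving: [H⁺] = 3.2515e-02. Percent = (3.2515e-02/0.17) × 100

Percent ionization = 19.1%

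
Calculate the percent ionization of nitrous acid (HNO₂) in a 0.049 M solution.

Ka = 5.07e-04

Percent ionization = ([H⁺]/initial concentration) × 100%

Using Ka equilibrium: x² + Ka×x - Ka×C = 0. Solving: [H⁺] = 4.7372e-03. Percent = (4.7372e-03/0.049) × 100

Percent ionization = 9.67%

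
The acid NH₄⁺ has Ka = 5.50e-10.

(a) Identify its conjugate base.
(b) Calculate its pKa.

(a) The conjugate base is formed by removing one H⁺ from NH₄⁺, giving NH₃. (b) pKa = -log(Ka) = -log(5.50e-10) = 9.26.

Conjugate base: NH₃; pK_a = 9.26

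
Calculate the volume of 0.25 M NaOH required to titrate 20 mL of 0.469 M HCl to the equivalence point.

At equivalence: moles acid = moles base. moles HCl = 0.469 × 20/1000 = 0.00938 mol. V_base = moles / 0.25 × 1000 = 37.5 mL.

V_{base} = 37.5 mL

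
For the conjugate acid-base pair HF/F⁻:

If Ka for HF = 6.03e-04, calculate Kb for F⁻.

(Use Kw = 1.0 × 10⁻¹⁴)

For a conjugate pair Ka × Kb = Kw, so Kb = Kw/Ka = 1.0 × 10⁻¹⁴ / 6.03e-04 = 1.66e-11.

K_b = 1.66e-11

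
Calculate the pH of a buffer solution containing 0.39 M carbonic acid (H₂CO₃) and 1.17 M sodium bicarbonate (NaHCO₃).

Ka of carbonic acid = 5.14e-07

pKa = -log(5.14e-07) = 6.29. pH = pKa + log([A⁻]/[HA]) = 6.29 + log(1.17/0.39)

pH = 6.77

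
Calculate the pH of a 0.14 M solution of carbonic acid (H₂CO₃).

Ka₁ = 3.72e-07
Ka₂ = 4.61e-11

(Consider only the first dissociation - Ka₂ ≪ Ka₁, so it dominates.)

First dissociation dominates. From Ka₁ = [H⁺][HA⁻]/[H₂A], x² + Ka₁·x − Ka₁·C = 0 with C = 0.14 M and Ka₁ = 3.72e-07. Solving: [H⁺] = (−Ka₁ + √(Ka₁² + 4·Ka₁·C)) / 2 = 2.2802e-04 M. pH = -log(2.2802e-04) = 3.64.

pH = 3.64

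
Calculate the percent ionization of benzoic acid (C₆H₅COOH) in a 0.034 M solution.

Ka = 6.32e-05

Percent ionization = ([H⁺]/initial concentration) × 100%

Using Ka equilibrium: x² + Ka×x - Ka×C = 0. Solving: [H⁺] = 1.4346e-03. Percent = (1.4346e-03/0.034) × 100

Percent ionization = 4.22%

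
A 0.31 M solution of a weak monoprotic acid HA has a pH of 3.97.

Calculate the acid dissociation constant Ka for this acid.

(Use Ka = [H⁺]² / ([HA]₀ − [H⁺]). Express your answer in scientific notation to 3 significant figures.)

[H⁺] = 10^(−pH) = 10^(−3.97) = 1.072e-04 M. For HA ⇌ H⁺ + A⁻, Ka = [H⁺][A⁻]/[HA] = [H⁺]² / ([HA]₀ − [H⁺]) = (1.072e-04)² / (0.31 − 1.072e-04) = 3.71e-08.

K_a = 3.71e-08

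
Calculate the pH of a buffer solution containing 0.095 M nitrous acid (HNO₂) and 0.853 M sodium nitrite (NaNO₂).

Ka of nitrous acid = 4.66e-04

pKa = -log(4.66e-04) = 3.33. pH = pKa + log([A⁻]/[HA]) = 3.33 + log(0.853/0.095)

pH = 4.28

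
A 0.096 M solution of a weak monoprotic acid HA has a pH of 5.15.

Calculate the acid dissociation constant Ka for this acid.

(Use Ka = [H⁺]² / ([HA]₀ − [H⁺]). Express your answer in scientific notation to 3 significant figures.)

[H⁺] = 10^(−pH) = 10^(−5.15) = 7.079e-06 M. For HA ⇌ H⁺ + A⁻, Ka = [H⁺][A⁻]/[HA] = [H⁺]² / ([HA]₀ − [H⁺]) = (7.079e-06)² / (0.096 − 7.079e-06) = 5.22e-10.

K_a = 5.22e-10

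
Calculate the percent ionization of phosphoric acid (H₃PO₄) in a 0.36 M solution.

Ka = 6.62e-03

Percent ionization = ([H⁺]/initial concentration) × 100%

Using Ka equilibrium: x² + Ka×x - Ka×C = 0. Solving: [H⁺] = 4.5620e-02. Percent = (4.5620e-02/0.36) × 100

Percent ionization = 12.7%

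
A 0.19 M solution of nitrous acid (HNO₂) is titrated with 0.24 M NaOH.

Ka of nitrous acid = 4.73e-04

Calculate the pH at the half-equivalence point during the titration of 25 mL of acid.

At half-equivalence [HA] = [A⁻], so Henderson-Hasselbalch gives pH = pKa = -log(4.73e-04) = 3.33.

pH = pKa = 3.33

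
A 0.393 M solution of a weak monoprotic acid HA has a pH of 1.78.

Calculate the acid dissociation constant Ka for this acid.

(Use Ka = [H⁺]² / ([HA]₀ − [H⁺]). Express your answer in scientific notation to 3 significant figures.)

[H⁺] = 10^(−pH) = 10^(−1.78) = 1.660e-02 M. For HA ⇌ H⁺ + A⁻, Ka = [H⁺][A⁻]/[HA] = [H⁺]² / ([HA]₀ − [H⁺]) = (1.660e-02)² / (0.393 − 1.660e-02) = 7.32e-04.

K_a = 7.32e-04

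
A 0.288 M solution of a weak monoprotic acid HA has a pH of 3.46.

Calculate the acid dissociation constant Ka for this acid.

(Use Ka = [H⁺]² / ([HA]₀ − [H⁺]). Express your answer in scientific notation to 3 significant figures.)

[H⁺] = 10^(−pH) = 10^(−3.46) = 3.467e-04 M. For HA ⇌ H⁺ + A⁻, Ka = [H⁺][A⁻]/[HA] = [H⁺]² / ([HA]₀ − [H⁺]) = (3.467e-04)² / (0.288 − 3.467e-04) = 4.18e-07.

K_a = 4.18e-07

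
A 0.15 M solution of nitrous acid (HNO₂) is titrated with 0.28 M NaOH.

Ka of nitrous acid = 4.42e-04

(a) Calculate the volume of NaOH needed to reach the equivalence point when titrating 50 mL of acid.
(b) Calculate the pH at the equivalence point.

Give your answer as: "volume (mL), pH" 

moles acid = 0.15 × 50/1000 = 0.0075 mol; V_base = moles/0.28 × 1000 = 26.8 mL. At equivalence only the conjugate base is present: [A⁻] = 0.0075/0.077 = 9.7674e-02 M. Kb = Kw/Ka = 2.26e-11; [OH⁻] = √(Kb × [A⁻]) = 1.4865e-06; pOH = 5.83; pH = 14 - pOH = 8.17.

V = 26.8 mL, pH = 8.17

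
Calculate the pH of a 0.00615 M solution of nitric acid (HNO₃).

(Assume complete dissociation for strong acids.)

[H⁺] = 0.00615 M for strong acid. pH = -log[H⁺] = -log(0.00615)

pH = 2.21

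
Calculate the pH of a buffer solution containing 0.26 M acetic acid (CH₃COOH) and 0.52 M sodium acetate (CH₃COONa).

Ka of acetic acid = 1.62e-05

pKa = -log(1.62e-05) = 4.79. pH = pKa + log([A⁻]/[HA]) = 4.79 + log(0.52/0.26)

pH = 5.09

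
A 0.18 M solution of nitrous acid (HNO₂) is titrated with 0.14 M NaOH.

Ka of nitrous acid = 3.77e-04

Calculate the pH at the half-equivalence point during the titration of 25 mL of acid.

At half-equivalence [HA] = [A⁻], so Henderson-Hasselbalch gives pH = pKa = -log(3.77e-04) = 3.42.

pH = pKa = 3.42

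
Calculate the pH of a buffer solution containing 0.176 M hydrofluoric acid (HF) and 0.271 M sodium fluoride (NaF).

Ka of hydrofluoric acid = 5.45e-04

pKa = -log(5.45e-04) = 3.26. pH = pKa + log([A⁻]/[HA]) = 3.26 + log(0.271/0.176)

pH = 3.45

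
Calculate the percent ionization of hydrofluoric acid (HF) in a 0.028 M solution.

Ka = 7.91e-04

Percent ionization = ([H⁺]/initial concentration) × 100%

Using Ka equilibrium: x² + Ka×x - Ka×C = 0. Solving: [H⁺] = 4.3273e-03. Percent = (4.3273e-03/0.028) × 100

Percent ionization = 15.5%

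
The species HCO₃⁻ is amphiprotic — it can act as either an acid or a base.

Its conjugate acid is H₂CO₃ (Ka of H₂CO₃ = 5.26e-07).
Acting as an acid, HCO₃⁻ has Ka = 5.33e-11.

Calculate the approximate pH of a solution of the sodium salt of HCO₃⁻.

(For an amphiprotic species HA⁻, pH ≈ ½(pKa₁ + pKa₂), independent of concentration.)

pKa₁ = -log(5.26e-07) = 6.28; pKa₂ = -log(5.33e-11) = 10.27. For an amphiprotic species, pH ≈ ½(pKa₁ + pKa₂) = ½(6.28 + 10.27) = 8.28.

pH = 8.28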